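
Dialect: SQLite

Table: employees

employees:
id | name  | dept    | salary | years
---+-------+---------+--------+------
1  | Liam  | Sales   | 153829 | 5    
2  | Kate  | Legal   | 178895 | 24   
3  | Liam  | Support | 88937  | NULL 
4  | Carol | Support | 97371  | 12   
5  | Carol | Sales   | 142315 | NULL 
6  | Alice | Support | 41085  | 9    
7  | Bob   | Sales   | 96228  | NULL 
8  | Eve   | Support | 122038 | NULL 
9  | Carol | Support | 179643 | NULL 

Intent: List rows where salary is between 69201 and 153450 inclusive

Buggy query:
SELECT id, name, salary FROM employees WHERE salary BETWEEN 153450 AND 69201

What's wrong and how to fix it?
Bug: BETWEEN expects the lower bound first; with 153450 AND 69201 the range is empty

Fix: Write BETWEEN 69201 AND 153450

Corrected query:
SELECT id, name, salary FROM employees WHERE salary BETWEEN 69201 AND 153450

Result:
id | name  | salary
---+-------+-------
3  | Liam  | 88937 
4  | Carol | 97371 
5  | Carol | 142315
7  | Bob   | 96228 
8  | Eve   | 122038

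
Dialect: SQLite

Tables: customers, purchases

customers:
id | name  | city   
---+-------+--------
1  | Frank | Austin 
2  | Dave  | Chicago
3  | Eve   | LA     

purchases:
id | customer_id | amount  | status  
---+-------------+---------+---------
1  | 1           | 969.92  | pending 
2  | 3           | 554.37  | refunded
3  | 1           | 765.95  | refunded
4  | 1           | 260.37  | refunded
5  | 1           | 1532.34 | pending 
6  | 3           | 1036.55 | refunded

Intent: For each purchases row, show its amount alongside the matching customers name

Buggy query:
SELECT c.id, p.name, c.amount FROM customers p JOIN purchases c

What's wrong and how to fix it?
Bug: Missing join condition: each purchases row is matched to all customers rows instead of just its own

Fix: Add ON c.customer_id = p.id to the JOIN

Corrected query:
SELECT c.id, p.name, c.amount FROM customers p JOIN purchases c ON c.customer_id = p.id

Result:
id | name  | amount 
---+-------+--------
1  | Frank | 969.92 
2  | Eve   | 554.37 
3  | Frank | 765.95 
4  | Frank | 260.37 
5  | Frank | 1532.34
6  | Eve   | 1036.55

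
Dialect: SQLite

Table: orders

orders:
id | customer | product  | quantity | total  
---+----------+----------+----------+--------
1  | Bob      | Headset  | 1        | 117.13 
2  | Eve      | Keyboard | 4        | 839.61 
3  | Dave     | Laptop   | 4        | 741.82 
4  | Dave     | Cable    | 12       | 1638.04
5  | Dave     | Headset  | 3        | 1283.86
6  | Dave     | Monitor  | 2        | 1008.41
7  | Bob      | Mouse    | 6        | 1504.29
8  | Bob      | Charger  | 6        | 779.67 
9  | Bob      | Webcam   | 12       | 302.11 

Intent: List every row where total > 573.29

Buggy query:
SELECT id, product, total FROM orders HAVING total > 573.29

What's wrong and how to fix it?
Bug: HAVING filters the output of aggregation, but this query has no GROUP BY and no aggregate functions, so SQLite rejects it (HAVING clause on a non-aggregate query); the condition here is per row

Fix: Replace HAVING with WHERE since the condition applies to individual rows

Corrected query:
SELECT id, product, total FROM orders WHERE total > 573.29

Result:
id | product  | total  
---+----------+--------
2  | Keyboard | 839.61 
3  | Laptop   | 741.82 
4  | Cable    | 1638.04
5  | Headset  | 1283.86
6  | Monitor  | 1008.41
7  | Mouse    | 1504.29
8  | Charger  | 779.67 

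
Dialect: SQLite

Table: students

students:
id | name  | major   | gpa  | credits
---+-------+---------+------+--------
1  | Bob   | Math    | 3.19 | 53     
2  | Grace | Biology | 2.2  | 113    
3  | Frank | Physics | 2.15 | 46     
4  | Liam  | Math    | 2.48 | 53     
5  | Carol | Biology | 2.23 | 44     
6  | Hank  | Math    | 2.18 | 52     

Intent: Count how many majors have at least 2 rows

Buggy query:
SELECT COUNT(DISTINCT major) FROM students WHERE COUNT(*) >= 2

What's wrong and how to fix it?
Bug: WHERE filters individual rows, not groups, so a group-level COUNT is invalid there

Fix: Group first with HAVING COUNT(*) >= 2, then COUNT the resulting groups

Corrected query:
SELECT COUNT(*) FROM (SELECT major FROM students GROUP BY major HAVING COUNT(*) >= 2)

Result:
COUNT(*)
--------
2       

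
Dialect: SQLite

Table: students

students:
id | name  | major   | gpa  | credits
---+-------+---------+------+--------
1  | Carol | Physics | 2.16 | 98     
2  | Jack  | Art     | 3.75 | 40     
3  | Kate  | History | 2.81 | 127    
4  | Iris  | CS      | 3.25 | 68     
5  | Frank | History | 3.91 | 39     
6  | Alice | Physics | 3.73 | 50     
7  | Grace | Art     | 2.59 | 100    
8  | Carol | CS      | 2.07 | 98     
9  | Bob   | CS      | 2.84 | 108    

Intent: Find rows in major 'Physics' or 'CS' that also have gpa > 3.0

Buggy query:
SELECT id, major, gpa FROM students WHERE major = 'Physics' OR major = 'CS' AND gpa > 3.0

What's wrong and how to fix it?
Bug: Without parentheses, AND is evaluated before OR, so the gpa filter only applies to the 'CS' branch

Fix: Add parentheses around the OR so the AND applies to both alternatives

Corrected query:
SELECT id, major, gpa FROM students WHERE (major = 'Physics' OR major = 'CS') AND gpa > 3.0

Result:
id | major   | gpa 
---+---------+-----
4  | CS      | 3.25
6  | Physics | 3.73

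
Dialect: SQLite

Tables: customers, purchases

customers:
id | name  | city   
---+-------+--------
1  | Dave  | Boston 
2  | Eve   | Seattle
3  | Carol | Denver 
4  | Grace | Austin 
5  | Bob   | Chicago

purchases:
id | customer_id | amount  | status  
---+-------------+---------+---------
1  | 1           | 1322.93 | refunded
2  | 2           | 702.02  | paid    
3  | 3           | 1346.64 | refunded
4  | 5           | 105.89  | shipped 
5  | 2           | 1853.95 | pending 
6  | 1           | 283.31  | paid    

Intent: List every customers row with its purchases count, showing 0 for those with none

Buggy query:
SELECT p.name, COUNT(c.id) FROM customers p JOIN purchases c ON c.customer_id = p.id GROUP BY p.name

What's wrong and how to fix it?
Bug: An inner join excludes parents with zero children

Fix: Switch to LEFT JOIN to retain unmatched parent rows

Corrected query:
SELECT p.name, COUNT(c.id) FROM customers p LEFT JOIN purchases c ON c.customer_id = p.id GROUP BY p.name

Result:
name  | COUNT(c.id)
------+------------
Bob   | 1          
Carol | 1          
Dave  | 2          
Eve   | 2          
Grace | 0          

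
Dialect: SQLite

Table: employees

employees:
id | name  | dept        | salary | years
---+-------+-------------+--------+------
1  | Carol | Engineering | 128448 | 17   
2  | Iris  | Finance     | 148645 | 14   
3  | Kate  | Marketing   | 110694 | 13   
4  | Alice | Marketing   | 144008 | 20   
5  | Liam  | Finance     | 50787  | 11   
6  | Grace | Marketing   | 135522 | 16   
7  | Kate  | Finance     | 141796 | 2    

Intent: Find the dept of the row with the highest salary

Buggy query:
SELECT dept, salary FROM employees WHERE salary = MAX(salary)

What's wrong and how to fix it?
Bug: MAX(salary) is an aggregate and cannot be used directly in WHERE

Fix: Use a subquery: WHERE salary = (SELECT MAX(salary) FROM employees)

Corrected query:
SELECT dept, salary FROM employees WHERE salary = (SELECT MAX(salary) FROM employees)

Result:
dept    | salary
--------+-------
Finance | 148645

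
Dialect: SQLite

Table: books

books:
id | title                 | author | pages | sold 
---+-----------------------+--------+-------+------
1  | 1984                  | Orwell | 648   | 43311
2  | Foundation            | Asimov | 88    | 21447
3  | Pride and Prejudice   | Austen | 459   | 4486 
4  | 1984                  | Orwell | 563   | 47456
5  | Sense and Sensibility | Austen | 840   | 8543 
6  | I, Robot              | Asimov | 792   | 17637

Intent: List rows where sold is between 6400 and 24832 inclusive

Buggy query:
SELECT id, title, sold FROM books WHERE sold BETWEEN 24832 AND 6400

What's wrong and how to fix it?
Bug: The bounds are reversed; BETWEEN a AND b requires a <= b to match anything

Fix: Write BETWEEN 6400 AND 24832

Corrected query:
SELECT id, title, sold FROM books WHERE sold BETWEEN 6400 AND 24832

Result:
id | title                 | sold 
---+-----------------------+------
2  | Foundation            | 21447
5  | Sense and Sensibility | 8543 
6  | I, Robot              | 17637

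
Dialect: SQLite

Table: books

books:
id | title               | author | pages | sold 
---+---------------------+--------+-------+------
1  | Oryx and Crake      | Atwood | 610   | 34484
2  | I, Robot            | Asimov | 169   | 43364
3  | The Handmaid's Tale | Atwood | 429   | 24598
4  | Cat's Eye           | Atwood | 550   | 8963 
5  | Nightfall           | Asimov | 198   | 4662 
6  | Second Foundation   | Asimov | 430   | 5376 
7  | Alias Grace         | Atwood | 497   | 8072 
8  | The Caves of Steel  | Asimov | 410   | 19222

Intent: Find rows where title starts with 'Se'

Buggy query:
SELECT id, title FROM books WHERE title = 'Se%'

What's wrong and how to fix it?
Bug: '=' compares the literal string including the % character; pattern matching needs LIKE

Fix: Replace '=' with LIKE so 'Se%' is treated as a pattern

Corrected query:
SELECT id, title FROM books WHERE title LIKE 'Se%'

Result:
id | title            
---+------------------
6  | Second Foundation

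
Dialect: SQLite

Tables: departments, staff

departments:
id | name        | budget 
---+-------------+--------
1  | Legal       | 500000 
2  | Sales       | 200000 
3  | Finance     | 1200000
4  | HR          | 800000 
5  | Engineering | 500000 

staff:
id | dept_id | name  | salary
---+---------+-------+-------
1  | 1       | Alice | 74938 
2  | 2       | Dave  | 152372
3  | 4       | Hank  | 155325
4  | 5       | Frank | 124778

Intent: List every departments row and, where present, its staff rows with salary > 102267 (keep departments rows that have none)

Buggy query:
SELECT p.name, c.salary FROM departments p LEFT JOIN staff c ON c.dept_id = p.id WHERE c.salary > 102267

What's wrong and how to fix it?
Bug: A WHERE condition on the right-hand table after LEFT JOIN drops unmatched parents

Fix: Move the right-table condition into the ON clause so unmatched parents are kept

Corrected query:
SELECT p.name, c.salary FROM departments p LEFT JOIN staff c ON c.dept_id = p.id AND c.salary > 102267

Result:
name        | salary
------------+-------
Legal       | NULL  
Sales       | 152372
Finance     | NULL  
HR          | 155325
Engineering | 124778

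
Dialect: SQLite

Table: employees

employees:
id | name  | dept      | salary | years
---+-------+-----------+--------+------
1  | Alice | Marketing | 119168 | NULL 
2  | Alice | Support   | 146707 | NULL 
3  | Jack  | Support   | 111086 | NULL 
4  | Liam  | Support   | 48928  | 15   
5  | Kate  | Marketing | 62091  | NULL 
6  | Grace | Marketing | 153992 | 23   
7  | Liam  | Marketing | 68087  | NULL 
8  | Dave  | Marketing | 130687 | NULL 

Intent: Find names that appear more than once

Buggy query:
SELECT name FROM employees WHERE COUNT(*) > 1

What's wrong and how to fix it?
Bug: COUNT(*) is an aggregate and cannot be used in WHERE

Fix: GROUP BY name, then filter groups with HAVING COUNT(*) > 1

Corrected query:
SELECT name FROM employees GROUP BY name HAVING COUNT(*) > 1

Result:
name 
-----
Alice
Liam 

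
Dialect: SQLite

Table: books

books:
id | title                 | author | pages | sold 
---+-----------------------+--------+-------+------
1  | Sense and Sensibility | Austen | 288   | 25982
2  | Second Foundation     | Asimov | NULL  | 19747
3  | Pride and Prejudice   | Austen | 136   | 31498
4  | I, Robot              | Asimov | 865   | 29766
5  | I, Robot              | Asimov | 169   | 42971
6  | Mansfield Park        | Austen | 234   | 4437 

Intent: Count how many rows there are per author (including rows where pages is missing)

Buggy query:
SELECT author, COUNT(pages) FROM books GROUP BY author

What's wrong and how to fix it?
Bug: COUNT(column) counts non-NULL values only; rows with NULL pages aren't counted

Fix: Replace COUNT(pages) with COUNT(*)

Corrected query:
SELECT author, COUNT(*) FROM books GROUP BY author

Result:
author | COUNT(*)
-------+---------
Asimov | 3       
Austen | 3       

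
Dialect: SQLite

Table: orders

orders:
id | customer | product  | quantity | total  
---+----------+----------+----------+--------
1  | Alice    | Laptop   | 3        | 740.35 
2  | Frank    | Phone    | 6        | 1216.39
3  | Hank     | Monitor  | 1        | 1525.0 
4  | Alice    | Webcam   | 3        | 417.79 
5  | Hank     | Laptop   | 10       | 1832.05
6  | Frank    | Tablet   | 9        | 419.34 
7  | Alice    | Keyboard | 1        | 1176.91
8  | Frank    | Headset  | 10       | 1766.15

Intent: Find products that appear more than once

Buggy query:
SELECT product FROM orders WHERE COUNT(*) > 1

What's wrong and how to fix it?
Bug: WHERE can't reference COUNT(*); aggregates are computed after WHERE

Fix: GROUP BY product, then filter groups with HAVING COUNT(*) > 1

Corrected query:
SELECT product FROM orders GROUP BY product HAVING COUNT(*) > 1

Result:
product
-------
Laptop 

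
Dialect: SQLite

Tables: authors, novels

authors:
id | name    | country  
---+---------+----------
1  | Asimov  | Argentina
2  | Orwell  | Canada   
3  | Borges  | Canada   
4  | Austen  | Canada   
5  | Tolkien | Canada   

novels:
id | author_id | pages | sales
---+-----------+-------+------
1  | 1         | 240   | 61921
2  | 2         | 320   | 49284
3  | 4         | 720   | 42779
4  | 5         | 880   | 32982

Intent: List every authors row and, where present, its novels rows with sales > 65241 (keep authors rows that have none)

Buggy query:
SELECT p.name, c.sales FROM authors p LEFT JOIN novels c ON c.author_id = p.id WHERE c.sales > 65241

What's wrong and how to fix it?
Bug: A WHERE condition on the right-hand table after LEFT JOIN drops unmatched parents

Fix: Move the right-table condition into the ON clause so unmatched parents are kept

Corrected query:
SELECT p.name, c.sales FROM authors p LEFT JOIN novels c ON c.author_id = p.id AND c.sales > 65241

Result:
name    | sales
--------+------
Asimov  | NULL 
Orwell  | NULL 
Borges  | NULL 
Austen  | NULL 
Tolkien | NULL 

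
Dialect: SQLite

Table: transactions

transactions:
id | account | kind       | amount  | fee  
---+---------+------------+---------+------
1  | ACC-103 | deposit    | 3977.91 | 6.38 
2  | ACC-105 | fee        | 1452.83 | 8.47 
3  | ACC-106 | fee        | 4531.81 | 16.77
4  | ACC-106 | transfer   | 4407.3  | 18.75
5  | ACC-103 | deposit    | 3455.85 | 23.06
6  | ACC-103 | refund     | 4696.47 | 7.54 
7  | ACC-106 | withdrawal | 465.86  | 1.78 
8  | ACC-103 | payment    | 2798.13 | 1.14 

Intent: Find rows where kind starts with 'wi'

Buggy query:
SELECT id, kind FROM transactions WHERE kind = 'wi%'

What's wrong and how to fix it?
Bug: Wildcards only work with LIKE; '=' treats '%' as a literal character

Fix: Replace '=' with LIKE so 'wi%' is treated as a pattern

Corrected query:
SELECT id, kind FROM transactions WHERE kind LIKE 'wi%'

Result:
id | kind      
---+-----------
7  | withdrawal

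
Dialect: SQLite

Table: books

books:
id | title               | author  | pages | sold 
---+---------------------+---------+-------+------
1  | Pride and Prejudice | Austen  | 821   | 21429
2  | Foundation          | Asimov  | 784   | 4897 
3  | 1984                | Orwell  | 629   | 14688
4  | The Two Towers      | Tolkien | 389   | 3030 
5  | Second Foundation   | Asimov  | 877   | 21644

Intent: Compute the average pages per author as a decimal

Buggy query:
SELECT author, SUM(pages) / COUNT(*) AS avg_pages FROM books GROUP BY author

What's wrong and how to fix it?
Bug: SUM(pages) and COUNT(*) are both integers; the division truncates the fractional part

Fix: Cast one side to REAL so the division keeps the fractional part

Corrected query:
SELECT author, SUM(pages) * 1.0 / COUNT(*) AS avg_pages FROM books GROUP BY author

Result:
author  | avg_pages
--------+----------
Asimov  | 830.5    
Austen  | 821      
Orwell  | 629      
Tolkien | 389      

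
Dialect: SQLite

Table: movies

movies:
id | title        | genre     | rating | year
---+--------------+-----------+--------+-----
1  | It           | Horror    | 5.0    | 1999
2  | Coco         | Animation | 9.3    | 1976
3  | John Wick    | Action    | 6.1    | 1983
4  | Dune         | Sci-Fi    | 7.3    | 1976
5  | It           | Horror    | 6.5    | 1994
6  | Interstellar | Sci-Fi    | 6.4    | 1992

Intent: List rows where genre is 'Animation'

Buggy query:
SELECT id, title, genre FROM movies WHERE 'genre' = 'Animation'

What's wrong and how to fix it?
Bug: Single quotes denote string literals in SQL; the column name is being compared as a constant string

Fix: Remove the quotes around the column name (or use double quotes for an identifier)

Corrected query:
SELECT id, title, genre FROM movies WHERE genre = 'Animation'

Result:
id | title | genre    
---+-------+----------
2  | Coco  | Animation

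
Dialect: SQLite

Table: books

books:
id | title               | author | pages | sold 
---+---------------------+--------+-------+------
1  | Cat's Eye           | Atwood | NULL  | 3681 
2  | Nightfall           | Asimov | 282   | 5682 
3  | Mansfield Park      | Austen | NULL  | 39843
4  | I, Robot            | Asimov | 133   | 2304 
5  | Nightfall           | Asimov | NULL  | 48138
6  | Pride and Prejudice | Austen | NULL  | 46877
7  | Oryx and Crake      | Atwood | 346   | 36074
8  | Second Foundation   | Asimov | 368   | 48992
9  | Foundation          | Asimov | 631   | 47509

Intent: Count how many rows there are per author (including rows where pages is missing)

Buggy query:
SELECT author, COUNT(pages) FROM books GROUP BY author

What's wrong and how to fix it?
Bug: COUNT(pages) skips NULLs, so groups with missing pages are undercounted

Fix: Replace COUNT(pages) with COUNT(*)

Corrected query:
SELECT author, COUNT(*) FROM books GROUP BY author

Result:
author | COUNT(*)
-------+---------
Asimov | 5       
Atwood | 2       
Austen | 2       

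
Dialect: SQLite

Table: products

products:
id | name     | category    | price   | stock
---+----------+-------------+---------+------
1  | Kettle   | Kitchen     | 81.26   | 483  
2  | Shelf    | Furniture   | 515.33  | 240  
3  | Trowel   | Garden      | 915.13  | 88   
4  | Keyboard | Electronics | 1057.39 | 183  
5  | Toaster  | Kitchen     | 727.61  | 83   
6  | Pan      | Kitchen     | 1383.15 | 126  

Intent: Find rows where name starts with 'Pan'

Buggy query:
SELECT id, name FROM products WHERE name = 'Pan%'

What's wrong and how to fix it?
Bug: Wildcards only work with LIKE; '=' treats '%' as a literal character

Fix: Use LIKE for wildcard pattern matching

Corrected query:
SELECT id, name FROM products WHERE name LIKE 'Pan%'

Result:
id | name
---+-----
6  | Pan 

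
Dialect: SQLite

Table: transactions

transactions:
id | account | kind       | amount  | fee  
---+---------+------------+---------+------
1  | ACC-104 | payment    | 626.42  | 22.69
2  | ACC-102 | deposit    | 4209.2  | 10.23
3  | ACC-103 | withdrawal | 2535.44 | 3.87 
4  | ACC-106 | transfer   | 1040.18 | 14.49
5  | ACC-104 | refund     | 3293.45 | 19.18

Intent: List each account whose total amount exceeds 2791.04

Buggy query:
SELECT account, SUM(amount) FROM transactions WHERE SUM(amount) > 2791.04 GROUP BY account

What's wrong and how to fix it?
Bug: Aggregate functions cannot appear in a WHERE clause

Fix: Move the aggregate condition to a HAVING clause

Corrected query:
SELECT account, SUM(amount) FROM transactions GROUP BY account HAVING SUM(amount) > 2791.04

Result:
account | SUM(amount)
--------+------------
ACC-102 | 4209.2     
ACC-104 | 3919.87    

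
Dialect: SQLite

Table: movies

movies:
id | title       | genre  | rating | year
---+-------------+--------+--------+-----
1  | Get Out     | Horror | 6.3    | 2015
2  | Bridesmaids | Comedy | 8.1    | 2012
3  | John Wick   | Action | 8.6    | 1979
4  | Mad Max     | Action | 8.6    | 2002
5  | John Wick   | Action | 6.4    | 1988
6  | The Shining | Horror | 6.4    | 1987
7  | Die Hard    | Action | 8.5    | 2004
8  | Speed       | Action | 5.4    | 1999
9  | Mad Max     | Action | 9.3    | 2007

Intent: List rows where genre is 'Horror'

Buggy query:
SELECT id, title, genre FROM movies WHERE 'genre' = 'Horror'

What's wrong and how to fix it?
Bug: 'genre' in single quotes is a string literal, not the column; the comparison is literal-vs-literal and never true

Fix: Remove the quotes around the column name (or use double quotes for an identifier)

Corrected query:
SELECT id, title, genre FROM movies WHERE genre = 'Horror'

Result:
id | title       | genre 
---+-------------+-------
1  | Get Out     | Horror
6  | The Shining | Horror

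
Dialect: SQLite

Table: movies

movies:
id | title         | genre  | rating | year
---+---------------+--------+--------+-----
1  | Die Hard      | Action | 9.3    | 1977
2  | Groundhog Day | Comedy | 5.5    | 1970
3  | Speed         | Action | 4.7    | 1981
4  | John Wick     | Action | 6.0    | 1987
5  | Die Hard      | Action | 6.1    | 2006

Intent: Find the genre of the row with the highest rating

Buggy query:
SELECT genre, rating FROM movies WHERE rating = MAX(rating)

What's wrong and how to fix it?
Bug: WHERE is evaluated per row; an aggregate over the whole table isn't defined there

Fix: Wrap MAX in a scalar subquery so WHERE compares against a single value

Corrected query:
SELECT genre, rating FROM movies WHERE rating = (SELECT MAX(rating) FROM movies)

Result:
genre  | rating
-------+-------
Action | 9.3   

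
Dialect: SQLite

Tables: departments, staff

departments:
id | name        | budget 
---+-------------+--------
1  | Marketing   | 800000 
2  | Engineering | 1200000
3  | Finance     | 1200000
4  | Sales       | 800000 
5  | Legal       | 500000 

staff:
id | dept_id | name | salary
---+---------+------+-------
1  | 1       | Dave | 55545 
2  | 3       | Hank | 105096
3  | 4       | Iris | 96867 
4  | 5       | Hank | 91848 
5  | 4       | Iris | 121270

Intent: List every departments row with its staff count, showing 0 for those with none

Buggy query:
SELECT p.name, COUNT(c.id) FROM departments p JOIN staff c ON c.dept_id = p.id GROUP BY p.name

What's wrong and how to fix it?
Bug: An inner join excludes parents with zero children

Fix: Use LEFT JOIN so parents without children still appear (COUNT(c.id) gives 0)

Corrected query:
SELECT p.name, COUNT(c.id) FROM departments p LEFT JOIN staff c ON c.dept_id = p.id GROUP BY p.name

Result:
name        | COUNT(c.id)
------------+------------
Engineering | 0          
Finance     | 1          
Legal       | 1          
Marketing   | 1          
Sales       | 2          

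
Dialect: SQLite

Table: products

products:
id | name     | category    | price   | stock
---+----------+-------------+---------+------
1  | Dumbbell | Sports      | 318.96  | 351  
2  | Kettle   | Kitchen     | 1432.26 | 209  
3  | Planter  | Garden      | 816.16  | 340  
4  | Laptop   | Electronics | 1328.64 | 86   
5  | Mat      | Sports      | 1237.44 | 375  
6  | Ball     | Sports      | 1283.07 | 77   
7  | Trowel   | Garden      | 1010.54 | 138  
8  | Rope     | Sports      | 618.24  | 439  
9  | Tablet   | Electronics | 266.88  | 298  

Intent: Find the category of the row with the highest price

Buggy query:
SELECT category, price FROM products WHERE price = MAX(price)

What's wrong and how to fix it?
Bug: WHERE is evaluated per row; an aggregate over the whole table isn't defined there

Fix: Wrap MAX in a scalar subquery so WHERE compares against a single value

Corrected query:
SELECT category, price FROM products WHERE price = (SELECT MAX(price) FROM products)

Result:
category | price  
---------+--------
Kitchen  | 1432.26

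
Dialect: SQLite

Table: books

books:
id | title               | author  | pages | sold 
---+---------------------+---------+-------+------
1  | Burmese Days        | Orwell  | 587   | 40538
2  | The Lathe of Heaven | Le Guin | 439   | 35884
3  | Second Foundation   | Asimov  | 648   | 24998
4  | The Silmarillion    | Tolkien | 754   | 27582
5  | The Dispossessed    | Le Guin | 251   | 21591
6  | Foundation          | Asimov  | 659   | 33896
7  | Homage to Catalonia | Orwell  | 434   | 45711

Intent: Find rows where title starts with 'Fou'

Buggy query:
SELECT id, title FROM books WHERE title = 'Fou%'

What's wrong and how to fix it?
Bug: '=' compares the literal string including the % character; pattern matching needs LIKE

Fix: Replace '=' with LIKE so 'Fou%' is treated as a pattern

Corrected query:
SELECT id, title FROM books WHERE title LIKE 'Fou%'

Result:
id | title     
---+-----------
6  | Foundation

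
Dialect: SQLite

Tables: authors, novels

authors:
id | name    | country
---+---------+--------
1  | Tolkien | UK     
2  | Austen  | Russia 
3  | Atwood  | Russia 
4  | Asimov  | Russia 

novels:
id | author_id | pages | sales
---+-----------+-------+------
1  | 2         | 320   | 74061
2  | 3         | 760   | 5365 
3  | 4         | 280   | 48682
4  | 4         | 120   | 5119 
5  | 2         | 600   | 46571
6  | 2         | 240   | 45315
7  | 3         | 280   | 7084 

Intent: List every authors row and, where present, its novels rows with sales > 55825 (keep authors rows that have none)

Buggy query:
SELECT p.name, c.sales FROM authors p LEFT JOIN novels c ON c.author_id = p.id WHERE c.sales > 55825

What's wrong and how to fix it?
Bug: Filtering c.sales in WHERE discards the NULL rows produced by LEFT JOIN, turning it into an inner join

Fix: Put 'c.sales > 55825' in the JOIN's ON clause instead of WHERE

Corrected query:
SELECT p.name, c.sales FROM authors p LEFT JOIN novels c ON c.author_id = p.id AND c.sales > 55825

Result:
name    | sales
--------+------
Tolkien | NULL 
Austen  | 74061
Atwood  | NULL 
Asimov  | NULL 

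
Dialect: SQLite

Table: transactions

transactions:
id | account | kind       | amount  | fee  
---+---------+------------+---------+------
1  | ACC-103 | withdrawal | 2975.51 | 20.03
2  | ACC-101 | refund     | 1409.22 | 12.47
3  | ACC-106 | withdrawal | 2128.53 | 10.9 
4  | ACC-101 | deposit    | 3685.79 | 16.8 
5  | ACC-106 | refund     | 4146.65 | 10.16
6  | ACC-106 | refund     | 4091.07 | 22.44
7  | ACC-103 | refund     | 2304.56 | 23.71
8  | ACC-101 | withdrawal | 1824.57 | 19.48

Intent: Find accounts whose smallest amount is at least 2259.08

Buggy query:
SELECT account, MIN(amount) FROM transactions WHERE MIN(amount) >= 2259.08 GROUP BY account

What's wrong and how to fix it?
Bug: MIN() in WHERE is a misuse of aggregate

Fix: Replace WHERE with HAVING after the GROUP BY

Corrected query:
SELECT account, MIN(amount) FROM transactions GROUP BY account HAVING MIN(amount) >= 2259.08

Result:
account | MIN(amount)
--------+------------
ACC-103 | 2304.56    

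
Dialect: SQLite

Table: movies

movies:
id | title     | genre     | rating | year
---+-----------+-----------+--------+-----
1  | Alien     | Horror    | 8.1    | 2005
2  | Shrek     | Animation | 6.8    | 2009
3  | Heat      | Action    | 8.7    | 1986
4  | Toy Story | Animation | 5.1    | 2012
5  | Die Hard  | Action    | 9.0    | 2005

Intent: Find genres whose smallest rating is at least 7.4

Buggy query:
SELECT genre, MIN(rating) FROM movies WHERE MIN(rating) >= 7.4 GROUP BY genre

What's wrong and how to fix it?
Bug: MIN() in WHERE is a misuse of aggregate

Fix: Replace WHERE with HAVING after the GROUP BY

Corrected query:
SELECT genre, MIN(rating) FROM movies GROUP BY genre HAVING MIN(rating) >= 7.4

Result:
genre  | MIN(rating)
-------+------------
Action | 8.7        
Horror | 8.1        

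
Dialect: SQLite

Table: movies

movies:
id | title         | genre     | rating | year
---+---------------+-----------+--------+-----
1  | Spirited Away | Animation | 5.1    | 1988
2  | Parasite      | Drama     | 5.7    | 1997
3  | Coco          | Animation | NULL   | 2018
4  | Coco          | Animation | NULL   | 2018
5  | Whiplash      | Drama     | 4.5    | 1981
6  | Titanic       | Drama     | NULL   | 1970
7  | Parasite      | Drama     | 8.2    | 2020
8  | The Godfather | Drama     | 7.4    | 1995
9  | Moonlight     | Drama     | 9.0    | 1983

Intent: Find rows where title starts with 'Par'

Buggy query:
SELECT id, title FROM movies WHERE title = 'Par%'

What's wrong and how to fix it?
Bug: '=' compares the literal string including the % character; pattern matching needs LIKE

Fix: Replace '=' with LIKE so 'Par%' is treated as a pattern

Corrected query:
SELECT id, title FROM movies WHERE title LIKE 'Par%'

Result:
id | title   
---+---------
2  | Parasite
7  | Parasite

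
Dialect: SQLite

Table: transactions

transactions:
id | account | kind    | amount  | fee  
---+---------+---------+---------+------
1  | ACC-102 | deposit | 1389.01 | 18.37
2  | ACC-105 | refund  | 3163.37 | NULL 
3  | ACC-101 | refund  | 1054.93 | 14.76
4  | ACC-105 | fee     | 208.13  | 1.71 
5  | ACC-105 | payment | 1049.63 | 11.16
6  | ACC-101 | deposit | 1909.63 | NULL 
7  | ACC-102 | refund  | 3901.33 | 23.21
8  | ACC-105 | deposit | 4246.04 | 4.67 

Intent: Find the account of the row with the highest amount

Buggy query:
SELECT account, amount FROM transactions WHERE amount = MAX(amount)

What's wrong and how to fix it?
Bug: WHERE is evaluated per row; an aggregate over the whole table isn't defined there

Fix: Wrap MAX in a scalar subquery so WHERE compares against a single value

Corrected query:
SELECT account, amount FROM transactions WHERE amount = (SELECT MAX(amount) FROM transactions)

Result:
account | amount 
--------+--------
ACC-105 | 4246.04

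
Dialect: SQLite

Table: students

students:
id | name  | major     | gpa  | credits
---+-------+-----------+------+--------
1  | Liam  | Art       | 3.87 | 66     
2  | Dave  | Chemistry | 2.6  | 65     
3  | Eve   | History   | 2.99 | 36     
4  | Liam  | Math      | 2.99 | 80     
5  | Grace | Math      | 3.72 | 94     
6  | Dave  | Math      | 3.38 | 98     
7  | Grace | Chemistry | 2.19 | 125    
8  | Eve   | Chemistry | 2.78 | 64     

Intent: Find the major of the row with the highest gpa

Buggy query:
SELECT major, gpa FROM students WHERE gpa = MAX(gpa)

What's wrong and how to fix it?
Bug: MAX(gpa) is an aggregate and cannot be used directly in WHERE

Fix: Use a subquery: WHERE gpa = (SELECT MAX(gpa) FROM students)

Corrected query:
SELECT major, gpa FROM students WHERE gpa = (SELECT MAX(gpa) FROM students)

Result:
major | gpa 
------+-----
Art   | 3.87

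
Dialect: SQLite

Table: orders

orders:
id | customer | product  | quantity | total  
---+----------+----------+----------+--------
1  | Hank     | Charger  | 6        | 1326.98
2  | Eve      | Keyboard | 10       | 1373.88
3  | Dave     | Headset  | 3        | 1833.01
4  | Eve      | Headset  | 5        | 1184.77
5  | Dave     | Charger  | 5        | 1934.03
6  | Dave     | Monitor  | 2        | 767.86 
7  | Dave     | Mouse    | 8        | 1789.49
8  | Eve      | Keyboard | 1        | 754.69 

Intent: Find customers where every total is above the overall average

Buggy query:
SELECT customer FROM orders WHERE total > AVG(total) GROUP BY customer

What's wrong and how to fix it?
Bug: AVG() is an aggregate; it can't sit directly in WHERE

Fix: Compute the overall average in a scalar subquery and compare each group's MIN against it in HAVING

Corrected query:
SELECT customer FROM orders GROUP BY customer HAVING MIN(total) > (SELECT AVG(total) FROM orders)

Result:
(no rows)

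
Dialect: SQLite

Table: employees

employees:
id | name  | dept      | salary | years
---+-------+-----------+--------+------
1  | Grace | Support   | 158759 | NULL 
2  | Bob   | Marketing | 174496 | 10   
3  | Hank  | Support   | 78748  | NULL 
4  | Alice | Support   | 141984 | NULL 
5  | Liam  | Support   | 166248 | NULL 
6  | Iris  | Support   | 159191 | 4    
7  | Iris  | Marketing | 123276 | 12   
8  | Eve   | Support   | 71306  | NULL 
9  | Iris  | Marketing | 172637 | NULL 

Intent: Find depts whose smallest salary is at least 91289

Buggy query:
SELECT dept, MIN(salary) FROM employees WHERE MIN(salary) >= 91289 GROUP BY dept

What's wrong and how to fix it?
Bug: Aggregates like MIN are computed per group after WHERE runs

Fix: Replace WHERE with HAVING after the GROUP BY

Corrected query:
SELECT dept, MIN(salary) FROM employees GROUP BY dept HAVING MIN(salary) >= 91289

Result:
dept      | MIN(salary)
----------+------------
Marketing | 123276     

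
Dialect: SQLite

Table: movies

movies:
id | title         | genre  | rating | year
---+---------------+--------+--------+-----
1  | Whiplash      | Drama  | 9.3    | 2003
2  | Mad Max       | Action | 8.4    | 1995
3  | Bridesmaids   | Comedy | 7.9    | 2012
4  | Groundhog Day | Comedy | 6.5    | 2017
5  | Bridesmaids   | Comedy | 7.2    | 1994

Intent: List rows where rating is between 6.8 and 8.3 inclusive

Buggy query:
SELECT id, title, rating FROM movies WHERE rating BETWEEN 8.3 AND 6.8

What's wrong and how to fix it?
Bug: BETWEEN expects the lower bound first; with 8.3 AND 6.8 the range is empty

Fix: Write BETWEEN 6.8 AND 8.3

Corrected query:
SELECT id, title, rating FROM movies WHERE rating BETWEEN 6.8 AND 8.3

Result:
id | title       | rating
---+-------------+-------
3  | Bridesmaids | 7.9   
5  | Bridesmaids | 7.2   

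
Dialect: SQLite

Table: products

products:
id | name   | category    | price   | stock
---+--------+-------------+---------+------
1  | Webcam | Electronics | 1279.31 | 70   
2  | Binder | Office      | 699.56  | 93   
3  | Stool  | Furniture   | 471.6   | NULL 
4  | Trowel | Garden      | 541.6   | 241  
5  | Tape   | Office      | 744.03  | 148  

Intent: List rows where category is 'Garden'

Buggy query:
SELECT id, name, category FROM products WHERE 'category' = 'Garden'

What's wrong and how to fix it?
Bug: Single quotes denote string literals in SQL; the column name is being compared as a constant string

Fix: Remove the quotes around the column name (or use double quotes for an identifier)

Corrected query:
SELECT id, name, category FROM products WHERE category = 'Garden'

Result:
id | name   | category
---+--------+---------
4  | Trowel | Garden  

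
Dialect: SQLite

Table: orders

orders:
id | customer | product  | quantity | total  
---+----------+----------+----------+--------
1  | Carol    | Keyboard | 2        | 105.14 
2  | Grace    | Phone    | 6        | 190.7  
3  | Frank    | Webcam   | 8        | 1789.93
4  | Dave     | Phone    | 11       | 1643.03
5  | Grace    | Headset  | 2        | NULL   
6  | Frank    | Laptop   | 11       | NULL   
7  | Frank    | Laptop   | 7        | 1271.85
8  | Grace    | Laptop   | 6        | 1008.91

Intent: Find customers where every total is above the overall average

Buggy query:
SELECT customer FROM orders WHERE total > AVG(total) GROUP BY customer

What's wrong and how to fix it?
Bug: AVG() is an aggregate; it can't sit directly in WHERE

Fix: Compute the overall average in a scalar subquery and compare each group's MIN against it in HAVING

Corrected query:
SELECT customer FROM orders GROUP BY customer HAVING MIN(total) > (SELECT AVG(total) FROM orders)

Result:
customer
--------
Dave    
Frank   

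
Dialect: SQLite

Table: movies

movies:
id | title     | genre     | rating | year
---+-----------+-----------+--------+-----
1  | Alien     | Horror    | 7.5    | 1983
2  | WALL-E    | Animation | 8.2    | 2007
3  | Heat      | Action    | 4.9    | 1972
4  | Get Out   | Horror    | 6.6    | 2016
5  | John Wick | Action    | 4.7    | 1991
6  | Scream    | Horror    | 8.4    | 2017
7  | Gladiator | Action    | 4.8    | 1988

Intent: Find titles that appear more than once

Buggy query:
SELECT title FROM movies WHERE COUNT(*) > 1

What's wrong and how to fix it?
Bug: WHERE can't reference COUNT(*); aggregates are computed after WHERE

Fix: Group first, then use HAVING for the count condition

Corrected query:
SELECT title FROM movies GROUP BY title HAVING COUNT(*) > 1

Result:
(no rows)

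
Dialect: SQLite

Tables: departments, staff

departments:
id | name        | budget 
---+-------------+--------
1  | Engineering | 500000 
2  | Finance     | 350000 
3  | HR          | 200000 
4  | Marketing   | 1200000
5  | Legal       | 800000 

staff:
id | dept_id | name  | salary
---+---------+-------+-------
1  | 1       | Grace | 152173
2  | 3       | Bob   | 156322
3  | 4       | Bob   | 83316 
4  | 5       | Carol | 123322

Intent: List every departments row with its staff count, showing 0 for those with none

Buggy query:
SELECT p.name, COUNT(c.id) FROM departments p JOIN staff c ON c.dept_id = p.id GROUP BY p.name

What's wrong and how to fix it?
Bug: An inner join excludes parents with zero children

Fix: Use LEFT JOIN so parents without children still appear (COUNT(c.id) gives 0)

Corrected query:
SELECT p.name, COUNT(c.id) FROM departments p LEFT JOIN staff c ON c.dept_id = p.id GROUP BY p.name

Result:
name        | COUNT(c.id)
------------+------------
Engineering | 1          
Finance     | 0          
HR          | 1          
Legal       | 1          
Marketing   | 1          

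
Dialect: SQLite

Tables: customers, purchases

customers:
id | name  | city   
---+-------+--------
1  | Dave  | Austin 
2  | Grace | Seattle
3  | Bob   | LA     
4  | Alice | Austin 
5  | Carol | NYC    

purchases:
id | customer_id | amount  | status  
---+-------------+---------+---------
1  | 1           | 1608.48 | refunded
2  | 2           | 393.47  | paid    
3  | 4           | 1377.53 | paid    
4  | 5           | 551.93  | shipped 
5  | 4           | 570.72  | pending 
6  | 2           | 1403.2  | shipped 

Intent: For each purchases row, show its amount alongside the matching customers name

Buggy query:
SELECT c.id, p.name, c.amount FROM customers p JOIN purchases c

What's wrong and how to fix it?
Bug: Missing join condition: each purchases row is matched to all customers rows instead of just its own

Fix: Specify the join condition linking the foreign key to the parent id

Corrected query:
SELECT c.id, p.name, c.amount FROM customers p JOIN purchases c ON c.customer_id = p.id

Result:
id | name  | amount 
---+-------+--------
1  | Dave  | 1608.48
2  | Grace | 393.47 
3  | Alice | 1377.53
4  | Carol | 551.93 
5  | Alice | 570.72 
6  | Grace | 1403.2 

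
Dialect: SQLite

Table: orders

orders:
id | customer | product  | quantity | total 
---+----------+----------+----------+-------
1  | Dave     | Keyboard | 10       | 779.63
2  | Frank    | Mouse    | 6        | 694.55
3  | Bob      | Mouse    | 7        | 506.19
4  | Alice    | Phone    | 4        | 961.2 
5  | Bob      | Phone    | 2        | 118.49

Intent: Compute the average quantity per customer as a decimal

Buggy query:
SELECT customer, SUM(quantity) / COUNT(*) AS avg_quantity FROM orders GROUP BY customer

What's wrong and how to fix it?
Bug: SUM(quantity) and COUNT(*) are both integers; the division truncates the fractional part

Fix: Multiply by 1.0 (or CAST to REAL) to force floating-point division

Corrected query:
SELECT customer, SUM(quantity) * 1.0 / COUNT(*) AS avg_quantity FROM orders GROUP BY customer

Result:
customer | avg_quantity
---------+-------------
Alice    | 4           
Bob      | 4.5         
Dave     | 10          
Frank    | 6           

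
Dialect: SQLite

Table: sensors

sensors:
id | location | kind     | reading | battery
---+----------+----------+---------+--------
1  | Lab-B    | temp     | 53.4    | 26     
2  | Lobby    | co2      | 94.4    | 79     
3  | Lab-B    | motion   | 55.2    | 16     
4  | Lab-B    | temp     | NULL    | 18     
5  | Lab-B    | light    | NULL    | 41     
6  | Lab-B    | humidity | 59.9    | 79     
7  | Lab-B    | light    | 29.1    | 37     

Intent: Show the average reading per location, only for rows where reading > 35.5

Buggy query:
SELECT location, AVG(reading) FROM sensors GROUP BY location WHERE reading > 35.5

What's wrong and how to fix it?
Bug: Row-level WHERE must come before GROUP BY in the clause order

Fix: Place WHERE between FROM and GROUP BY

Corrected query:
SELECT location, AVG(reading) FROM sensors WHERE reading > 35.5 GROUP BY location

Result:
location | AVG(reading)
---------+-------------
Lab-B    | 56.166667   
Lobby    | 94.4        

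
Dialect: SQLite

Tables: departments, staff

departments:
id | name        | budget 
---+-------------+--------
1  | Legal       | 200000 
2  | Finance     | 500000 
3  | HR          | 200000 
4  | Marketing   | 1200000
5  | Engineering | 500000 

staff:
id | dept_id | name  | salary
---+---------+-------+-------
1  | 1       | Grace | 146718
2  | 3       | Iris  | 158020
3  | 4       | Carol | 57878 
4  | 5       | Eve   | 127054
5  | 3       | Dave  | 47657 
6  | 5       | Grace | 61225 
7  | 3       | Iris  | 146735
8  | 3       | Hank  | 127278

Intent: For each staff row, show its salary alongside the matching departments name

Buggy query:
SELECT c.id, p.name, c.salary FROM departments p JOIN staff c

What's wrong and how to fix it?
Bug: JOIN with no ON clause produces a cartesian product; every staff row pairs with every departments row

Fix: Add ON c.dept_id = p.id to the JOIN

Corrected query:
SELECT c.id, p.name, c.salary FROM departments p JOIN staff c ON c.dept_id = p.id

Result:
id | name        | salary
---+-------------+-------
1  | Legal       | 146718
2  | HR          | 158020
3  | Marketing   | 57878 
4  | Engineering | 127054
5  | HR          | 47657 
6  | Engineering | 61225 
7  | HR          | 146735
8  | HR          | 127278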